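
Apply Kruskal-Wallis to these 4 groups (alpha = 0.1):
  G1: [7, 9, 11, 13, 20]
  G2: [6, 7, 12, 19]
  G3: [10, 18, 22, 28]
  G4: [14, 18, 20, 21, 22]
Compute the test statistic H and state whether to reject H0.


Step 1: Combine all N = 18 observations and assign midranks.
sorted (value, group, rank): (6,G2,1), (7,G1,2.5), (7,G2,2.5), (9,G1,4), (10,G3,5), (11,G1,6), (12,G2,7), (13,G1,8), (14,G4,9), (18,G3,10.5), (18,G4,10.5), (19,G2,12), (20,G1,13.5), (20,G4,13.5), (21,G4,15), (22,G3,16.5), (22,G4,16.5), (28,G3,18)
Step 2: Sum ranks within each group.
R_1 = 34 (n_1 = 5)
R_2 = 22.5 (n_2 = 4)
R_3 = 50 (n_3 = 4)
R_4 = 64.5 (n_4 = 5)
Step 3: H = 12/(N(N+1)) * sum(R_i^2/n_i) - 3(N+1)
     = 12/(18*19) * (34^2/5 + 22.5^2/4 + 50^2/4 + 64.5^2/5) - 3*19
     = 0.035088 * 1814.81 - 57
     = 6.677632.
Step 4: Ties present; correction factor C = 1 - 24/(18^3 - 18) = 0.995872. Corrected H = 6.677632 / 0.995872 = 6.705311.
Step 5: Under H0, H ~ chi^2(3); p-value = 0.081908.
Step 6: alpha = 0.1. reject H0.

H = 6.7053, df = 3, p = 0.081908, reject H0.


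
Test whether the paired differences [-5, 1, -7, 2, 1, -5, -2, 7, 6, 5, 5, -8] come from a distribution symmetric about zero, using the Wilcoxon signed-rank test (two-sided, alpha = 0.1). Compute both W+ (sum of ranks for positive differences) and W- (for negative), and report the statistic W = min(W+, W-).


Step 1: Drop any zero differences (none here) and take |d_i|.
|d| = [5, 1, 7, 2, 1, 5, 2, 7, 6, 5, 5, 8]
Step 2: Midrank |d_i| (ties get averaged ranks).
ranks: |5|->6.5, |1|->1.5, |7|->10.5, |2|->3.5, |1|->1.5, |5|->6.5, |2|->3.5, |7|->10.5, |6|->9, |5|->6.5, |5|->6.5, |8|->12
Step 3: Attach original signs; sum ranks with positive sign and with negative sign.
W+ = 1.5 + 3.5 + 1.5 + 10.5 + 9 + 6.5 + 6.5 = 39
W- = 6.5 + 10.5 + 6.5 + 3.5 + 12 = 39
(Check: W+ + W- = 78 should equal n(n+1)/2 = 78.)
Step 4: Test statistic W = min(W+, W-) = 39.
Step 5: Ties in |d|, so use the tie-corrected normal approximation.
        E[W] = n(n+1)/4 = 12*13/4 = 39.
        Tie groups: |d|=1 (t=2), |d|=2 (t=2), |d|=5 (t=4), |d|=7 (t=2); sum(t^3 - t) = 78.
        Var[W] = n(n+1)(2n+1)/24 - sum(t^3-t)/48 = 3900/24 - 78/48 = 160.875.
        z = (W - E[W]) / sqrt(Var[W]) = (39 - 39) / 12.6837 = 0.0000.
        Two-sided p = 2*Phi(z) = 1.000000.
Step 6: alpha = 0.1. fail to reject H0.

W+ = 39, W- = 39, W = min = 39, p = 1.000000, fail to reject H0.


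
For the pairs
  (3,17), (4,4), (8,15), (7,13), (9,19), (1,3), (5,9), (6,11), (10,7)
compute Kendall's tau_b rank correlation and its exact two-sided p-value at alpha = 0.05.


Step 1: Enumerate the 36 unordered pairs (i,j) with i<j and classify each by sign(x_j-x_i) * sign(y_j-y_i).
  (1,2):dx=+1,dy=-13->D; (1,3):dx=+5,dy=-2->D; (1,4):dx=+4,dy=-4->D; (1,5):dx=+6,dy=+2->C
  (1,6):dx=-2,dy=-14->C; (1,7):dx=+2,dy=-8->D; (1,8):dx=+3,dy=-6->D; (1,9):dx=+7,dy=-10->D
  (2,3):dx=+4,dy=+11->C; (2,4):dx=+3,dy=+9->C; (2,5):dx=+5,dy=+15->C; (2,6):dx=-3,dy=-1->C
  (2,7):dx=+1,dy=+5->C; (2,8):dx=+2,dy=+7->C; (2,9):dx=+6,dy=+3->C; (3,4):dx=-1,dy=-2->C
  (3,5):dx=+1,dy=+4->C; (3,6):dx=-7,dy=-12->C; (3,7):dx=-3,dy=-6->C; (3,8):dx=-2,dy=-4->C
  (3,9):dx=+2,dy=-8->D; (4,5):dx=+2,dy=+6->C; (4,6):dx=-6,dy=-10->C; (4,7):dx=-2,dy=-4->C
  (4,8):dx=-1,dy=-2->C; (4,9):dx=+3,dy=-6->D; (5,6):dx=-8,dy=-16->C; (5,7):dx=-4,dy=-10->C
  (5,8):dx=-3,dy=-8->C; (5,9):dx=+1,dy=-12->D; (6,7):dx=+4,dy=+6->C; (6,8):dx=+5,dy=+8->C
  (6,9):dx=+9,dy=+4->C; (7,8):dx=+1,dy=+2->C; (7,9):dx=+5,dy=-2->D; (8,9):dx=+4,dy=-4->D
Step 2: C = 25, D = 11, total pairs = 36.
Step 3: tau = (C - D)/(n(n-1)/2) = (25 - 11)/36 = 0.388889.
Step 4: Exact two-sided p-value (enumerate n! = 362880 permutations of y under H0): p = 0.180181.
Step 5: alpha = 0.05. fail to reject H0.

tau_b = 0.3889 (C=25, D=11), p = 0.180181, fail to reject H0.


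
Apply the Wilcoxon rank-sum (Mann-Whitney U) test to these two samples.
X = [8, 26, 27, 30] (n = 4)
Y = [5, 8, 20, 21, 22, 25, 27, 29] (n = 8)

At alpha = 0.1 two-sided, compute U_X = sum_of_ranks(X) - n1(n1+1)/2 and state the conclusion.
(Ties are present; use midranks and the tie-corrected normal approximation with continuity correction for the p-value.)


Step 1: Combine and sort all 12 observations; assign midranks.
sorted (value, group): (5,Y), (8,X), (8,Y), (20,Y), (21,Y), (22,Y), (25,Y), (26,X), (27,X), (27,Y), (29,Y), (30,X)
ranks: 5->1, 8->2.5, 8->2.5, 20->4, 21->5, 22->6, 25->7, 26->8, 27->9.5, 27->9.5, 29->11, 30->12
Step 2: Rank sum for X: R1 = 2.5 + 8 + 9.5 + 12 = 32.
Step 3: U_X = R1 - n1(n1+1)/2 = 32 - 4*5/2 = 32 - 10 = 22.
       U_Y = n1*n2 - U_X = 32 - 22 = 10.
Step 4: Ties are present, so use the tie-corrected normal approximation (with continuity correction) for the p-value.
Step 5: p-value = 0.348547; compare to alpha = 0.1. fail to reject H0.

U_X = 22, p = 0.348547, fail to reject H0 at alpha = 0.1.


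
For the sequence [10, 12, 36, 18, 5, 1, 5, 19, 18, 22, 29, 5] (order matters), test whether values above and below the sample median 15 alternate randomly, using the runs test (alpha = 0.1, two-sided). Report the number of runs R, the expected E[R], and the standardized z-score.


Step 1: Compute median = 15; label A = above, B = below.
Labels in order: BBAABBBAAAAB  (n_A = 6, n_B = 6)
Step 2: Count runs R = 5.
Step 3: Under H0 (random ordering), E[R] = 2*n_A*n_B/(n_A+n_B) + 1 = 2*6*6/12 + 1 = 7.0000.
        Var[R] = 2*n_A*n_B*(2*n_A*n_B - n_A - n_B) / ((n_A+n_B)^2 * (n_A+n_B-1)) = 4320/1584 = 2.7273.
        SD[R] = 1.6514.
Step 4: Continuity-corrected z = (R + 0.5 - E[R]) / SD[R] = (5 + 0.5 - 7.0000) / 1.6514 = -0.9083.
Step 5: Two-sided p-value via normal approximation = 2*(1 - Phi(|z|)) = 0.363722.
Step 6: alpha = 0.1. fail to reject H0.

R = 5, z = -0.9083, p = 0.363722, fail to reject H0.


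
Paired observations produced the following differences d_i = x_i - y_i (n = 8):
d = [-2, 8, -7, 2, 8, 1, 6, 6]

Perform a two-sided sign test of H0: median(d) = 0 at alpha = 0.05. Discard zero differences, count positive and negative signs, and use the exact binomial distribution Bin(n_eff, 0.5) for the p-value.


Step 1: Discard zero differences. Original n = 8; n_eff = number of nonzero differences = 8.
Nonzero differences (with sign): -2, +8, -7, +2, +8, +1, +6, +6
Step 2: Count signs: positive = 6, negative = 2.
Step 3: Under H0: P(positive) = 0.5, so the number of positives S ~ Bin(8, 0.5).
Step 4: Two-sided exact p-value = sum of Bin(8,0.5) probabilities at or below the observed probability = 0.289062.
Step 5: alpha = 0.05. fail to reject H0.

n_eff = 8, pos = 6, neg = 2, p = 0.289062, fail to reject H0.


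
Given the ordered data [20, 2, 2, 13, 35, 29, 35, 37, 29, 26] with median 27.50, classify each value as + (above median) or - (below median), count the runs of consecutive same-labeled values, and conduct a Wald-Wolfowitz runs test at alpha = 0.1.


Step 1: Compute median = 27.50; label A = above, B = below.
Labels in order: BBBBAAAAAB  (n_A = 5, n_B = 5)
Step 2: Count runs R = 3.
Step 3: Under H0 (random ordering), E[R] = 2*n_A*n_B/(n_A+n_B) + 1 = 2*5*5/10 + 1 = 6.0000.
        Var[R] = 2*n_A*n_B*(2*n_A*n_B - n_A - n_B) / ((n_A+n_B)^2 * (n_A+n_B-1)) = 2000/900 = 2.2222.
        SD[R] = 1.4907.
Step 4: Continuity-corrected z = (R + 0.5 - E[R]) / SD[R] = (3 + 0.5 - 6.0000) / 1.4907 = -1.6771.
Step 5: Two-sided p-value via normal approximation = 2*(1 - Phi(|z|)) = 0.093533.
Step 6: alpha = 0.1. reject H0.

R = 3, z = -1.6771, p = 0.093533, reject H0.


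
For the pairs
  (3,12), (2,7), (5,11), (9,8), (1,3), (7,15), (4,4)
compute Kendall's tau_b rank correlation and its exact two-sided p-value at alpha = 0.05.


Step 1: Enumerate the 21 unordered pairs (i,j) with i<j and classify each by sign(x_j-x_i) * sign(y_j-y_i).
  (1,2):dx=-1,dy=-5->C; (1,3):dx=+2,dy=-1->D; (1,4):dx=+6,dy=-4->D; (1,5):dx=-2,dy=-9->C
  (1,6):dx=+4,dy=+3->C; (1,7):dx=+1,dy=-8->D; (2,3):dx=+3,dy=+4->C; (2,4):dx=+7,dy=+1->C
  (2,5):dx=-1,dy=-4->C; (2,6):dx=+5,dy=+8->C; (2,7):dx=+2,dy=-3->D; (3,4):dx=+4,dy=-3->D
  (3,5):dx=-4,dy=-8->C; (3,6):dx=+2,dy=+4->C; (3,7):dx=-1,dy=-7->C; (4,5):dx=-8,dy=-5->C
  (4,6):dx=-2,dy=+7->D; (4,7):dx=-5,dy=-4->C; (5,6):dx=+6,dy=+12->C; (5,7):dx=+3,dy=+1->C
  (6,7):dx=-3,dy=-11->C
Step 2: C = 15, D = 6, total pairs = 21.
Step 3: tau = (C - D)/(n(n-1)/2) = (15 - 6)/21 = 0.428571.
Step 4: Exact two-sided p-value (enumerate n! = 5040 permutations of y under H0): p = 0.238889.
Step 5: alpha = 0.05. fail to reject H0.

tau_b = 0.4286 (C=15, D=6), p = 0.238889, fail to reject H0.


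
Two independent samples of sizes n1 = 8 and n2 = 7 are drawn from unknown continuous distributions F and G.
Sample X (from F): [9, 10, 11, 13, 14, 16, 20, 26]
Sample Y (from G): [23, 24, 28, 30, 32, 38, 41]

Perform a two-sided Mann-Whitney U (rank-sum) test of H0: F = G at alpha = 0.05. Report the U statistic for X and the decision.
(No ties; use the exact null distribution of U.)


Step 1: Combine and sort all 15 observations; assign midranks.
sorted (value, group): (9,X), (10,X), (11,X), (13,X), (14,X), (16,X), (20,X), (23,Y), (24,Y), (26,X), (28,Y), (30,Y), (32,Y), (38,Y), (41,Y)
ranks: 9->1, 10->2, 11->3, 13->4, 14->5, 16->6, 20->7, 23->8, 24->9, 26->10, 28->11, 30->12, 32->13, 38->14, 41->15
Step 2: Rank sum for X: R1 = 1 + 2 + 3 + 4 + 5 + 6 + 7 + 10 = 38.
Step 3: U_X = R1 - n1(n1+1)/2 = 38 - 8*9/2 = 38 - 36 = 2.
       U_Y = n1*n2 - U_X = 56 - 2 = 54.
Step 4: No ties, so the exact null distribution of U (based on enumerating the C(15,8) = 6435 equally likely rank assignments) gives the two-sided p-value.
Step 5: p-value = 0.001243; compare to alpha = 0.05. reject H0.

U_X = 2, p = 0.001243, reject H0 at alpha = 0.05.


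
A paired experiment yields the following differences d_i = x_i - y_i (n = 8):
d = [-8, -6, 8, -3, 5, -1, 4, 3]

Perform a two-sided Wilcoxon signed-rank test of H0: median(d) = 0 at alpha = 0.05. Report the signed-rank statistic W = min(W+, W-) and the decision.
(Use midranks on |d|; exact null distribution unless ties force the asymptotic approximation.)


Step 1: Drop any zero differences (none here) and take |d_i|.
|d| = [8, 6, 8, 3, 5, 1, 4, 3]
Step 2: Midrank |d_i| (ties get averaged ranks).
ranks: |8|->7.5, |6|->6, |8|->7.5, |3|->2.5, |5|->5, |1|->1, |4|->4, |3|->2.5
Step 3: Attach original signs; sum ranks with positive sign and with negative sign.
W+ = 7.5 + 5 + 4 + 2.5 = 19
W- = 7.5 + 6 + 2.5 + 1 = 17
(Check: W+ + W- = 36 should equal n(n+1)/2 = 36.)
Step 4: Test statistic W = min(W+, W-) = 17.
Step 5: Ties in |d|, so use the tie-corrected normal approximation.
        E[W] = n(n+1)/4 = 8*9/4 = 18.
        Tie groups: |d|=3 (t=2), |d|=8 (t=2); sum(t^3 - t) = 12.
        Var[W] = n(n+1)(2n+1)/24 - sum(t^3-t)/48 = 1224/24 - 12/48 = 50.75.
        z = (W - E[W]) / sqrt(Var[W]) = (17 - 18) / 7.1239 = -0.1404.
        Two-sided p = 2*Phi(z) = 0.888366.
Step 6: alpha = 0.05. fail to reject H0.

W+ = 19, W- = 17, W = min = 17, p = 0.888366, fail to reject H0.


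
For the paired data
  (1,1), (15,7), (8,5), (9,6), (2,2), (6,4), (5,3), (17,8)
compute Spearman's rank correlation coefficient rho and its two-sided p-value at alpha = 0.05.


Step 1: Rank x and y separately (midranks; no ties here).
rank(x): 1->1, 15->7, 8->5, 9->6, 2->2, 6->4, 5->3, 17->8
rank(y): 1->1, 7->7, 5->5, 6->6, 2->2, 4->4, 3->3, 8->8
Step 2: d_i = R_x(i) - R_y(i); compute d_i^2.
  (1-1)^2=0, (7-7)^2=0, (5-5)^2=0, (6-6)^2=0, (2-2)^2=0, (4-4)^2=0, (3-3)^2=0, (8-8)^2=0
sum(d^2) = 0.
Step 3: rho = 1 - 6*0 / (8*(8^2 - 1)) = 1 - 0/504 = 1.000000.
Step 5: Two-sided p-value from the t-distribution with 6 df = 0.000000.
Step 6: alpha = 0.05. reject H0.

rho = 1.0000, p = 0.000000, reject H0 at alpha = 0.05.


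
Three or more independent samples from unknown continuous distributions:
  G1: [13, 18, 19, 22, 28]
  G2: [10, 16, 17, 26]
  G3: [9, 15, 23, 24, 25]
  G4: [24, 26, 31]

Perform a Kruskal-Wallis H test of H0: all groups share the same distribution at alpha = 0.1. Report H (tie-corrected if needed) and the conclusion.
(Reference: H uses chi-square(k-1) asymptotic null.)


Step 1: Combine all N = 17 observations and assign midranks.
sorted (value, group, rank): (9,G3,1), (10,G2,2), (13,G1,3), (15,G3,4), (16,G2,5), (17,G2,6), (18,G1,7), (19,G1,8), (22,G1,9), (23,G3,10), (24,G3,11.5), (24,G4,11.5), (25,G3,13), (26,G2,14.5), (26,G4,14.5), (28,G1,16), (31,G4,17)
Step 2: Sum ranks within each group.
R_1 = 43 (n_1 = 5)
R_2 = 27.5 (n_2 = 4)
R_3 = 39.5 (n_3 = 5)
R_4 = 43 (n_4 = 3)
Step 3: H = 12/(N(N+1)) * sum(R_i^2/n_i) - 3(N+1)
     = 12/(17*18) * (43^2/5 + 27.5^2/4 + 39.5^2/5 + 43^2/3) - 3*18
     = 0.039216 * 1487.25 - 54
     = 4.323366.
Step 4: Ties present; correction factor C = 1 - 12/(17^3 - 17) = 0.997549. Corrected H = 4.323366 / 0.997549 = 4.333989.
Step 5: Under H0, H ~ chi^2(3); p-value = 0.227585.
Step 6: alpha = 0.1. fail to reject H0.

H = 4.3340, df = 3, p = 0.227585, fail to reject H0.


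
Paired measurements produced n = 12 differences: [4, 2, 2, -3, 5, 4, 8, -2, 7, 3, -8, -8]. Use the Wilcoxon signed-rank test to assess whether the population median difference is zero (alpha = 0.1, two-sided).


Step 1: Drop any zero differences (none here) and take |d_i|.
|d| = [4, 2, 2, 3, 5, 4, 8, 2, 7, 3, 8, 8]
Step 2: Midrank |d_i| (ties get averaged ranks).
ranks: |4|->6.5, |2|->2, |2|->2, |3|->4.5, |5|->8, |4|->6.5, |8|->11, |2|->2, |7|->9, |3|->4.5, |8|->11, |8|->11
Step 3: Attach original signs; sum ranks with positive sign and with negative sign.
W+ = 6.5 + 2 + 2 + 8 + 6.5 + 11 + 9 + 4.5 = 49.5
W- = 4.5 + 2 + 11 + 11 = 28.5
(Check: W+ + W- = 78 should equal n(n+1)/2 = 78.)
Step 4: Test statistic W = min(W+, W-) = 28.5.
Step 5: Ties in |d|, so use the tie-corrected normal approximation.
        E[W] = n(n+1)/4 = 12*13/4 = 39.
        Tie groups: |d|=2 (t=3), |d|=3 (t=2), |d|=4 (t=2), |d|=8 (t=3); sum(t^3 - t) = 60.
        Var[W] = n(n+1)(2n+1)/24 - sum(t^3-t)/48 = 3900/24 - 60/48 = 161.25.
        z = (W - E[W]) / sqrt(Var[W]) = (28.5 - 39) / 12.6984 = -0.8269.
        Two-sided p = 2*Phi(z) = 0.408308.
Step 6: alpha = 0.1. fail to reject H0.

W+ = 49.5, W- = 28.5, W = min = 28.5, p = 0.408308, fail to reject H0.


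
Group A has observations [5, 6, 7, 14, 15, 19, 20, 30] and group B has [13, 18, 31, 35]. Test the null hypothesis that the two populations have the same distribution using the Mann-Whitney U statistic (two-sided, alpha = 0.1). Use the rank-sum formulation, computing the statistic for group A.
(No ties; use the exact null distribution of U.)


Step 1: Combine and sort all 12 observations; assign midranks.
sorted (value, group): (5,X), (6,X), (7,X), (13,Y), (14,X), (15,X), (18,Y), (19,X), (20,X), (30,X), (31,Y), (35,Y)
ranks: 5->1, 6->2, 7->3, 13->4, 14->5, 15->6, 18->7, 19->8, 20->9, 30->10, 31->11, 35->12
Step 2: Rank sum for X: R1 = 1 + 2 + 3 + 5 + 6 + 8 + 9 + 10 = 44.
Step 3: U_X = R1 - n1(n1+1)/2 = 44 - 8*9/2 = 44 - 36 = 8.
       U_Y = n1*n2 - U_X = 32 - 8 = 24.
Step 4: No ties, so the exact null distribution of U (based on enumerating the C(12,8) = 495 equally likely rank assignments) gives the two-sided p-value.
Step 5: p-value = 0.214141; compare to alpha = 0.1. fail to reject H0.

U_X = 8, p = 0.214141, fail to reject H0 at alpha = 0.1.


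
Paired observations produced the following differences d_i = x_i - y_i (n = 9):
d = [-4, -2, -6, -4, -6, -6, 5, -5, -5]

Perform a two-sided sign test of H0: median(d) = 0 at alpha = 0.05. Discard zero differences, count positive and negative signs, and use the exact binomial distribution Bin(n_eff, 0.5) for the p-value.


Step 1: Discard zero differences. Original n = 9; n_eff = number of nonzero differences = 9.
Nonzero differences (with sign): -4, -2, -6, -4, -6, -6, +5, -5, -5
Step 2: Count signs: positive = 1, negative = 8.
Step 3: Under H0: P(positive) = 0.5, so the number of positives S ~ Bin(9, 0.5).
Step 4: Two-sided exact p-value = sum of Bin(9,0.5) probabilities at or below the observed probability = 0.039062.
Step 5: alpha = 0.05. reject H0.

n_eff = 9, pos = 1, neg = 8, p = 0.039062, reject H0.


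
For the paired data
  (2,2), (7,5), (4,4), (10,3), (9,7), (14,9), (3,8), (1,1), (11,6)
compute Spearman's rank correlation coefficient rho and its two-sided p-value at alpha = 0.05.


Step 1: Rank x and y separately (midranks; no ties here).
rank(x): 2->2, 7->5, 4->4, 10->7, 9->6, 14->9, 3->3, 1->1, 11->8
rank(y): 2->2, 5->5, 4->4, 3->3, 7->7, 9->9, 8->8, 1->1, 6->6
Step 2: d_i = R_x(i) - R_y(i); compute d_i^2.
  (2-2)^2=0, (5-5)^2=0, (4-4)^2=0, (7-3)^2=16, (6-7)^2=1, (9-9)^2=0, (3-8)^2=25, (1-1)^2=0, (8-6)^2=4
sum(d^2) = 46.
Step 3: rho = 1 - 6*46 / (9*(9^2 - 1)) = 1 - 276/720 = 0.616667.
Step 4: Under H0, t = rho * sqrt((n-2)/(1-rho^2)) = 2.0725 ~ t(7).
Step 5: Two-sided p-value from the t-distribution with 7 df = 0.076929.
Step 6: alpha = 0.05. fail to reject H0.

rho = 0.6167, p = 0.076929, fail to reject H0 at alpha = 0.05.


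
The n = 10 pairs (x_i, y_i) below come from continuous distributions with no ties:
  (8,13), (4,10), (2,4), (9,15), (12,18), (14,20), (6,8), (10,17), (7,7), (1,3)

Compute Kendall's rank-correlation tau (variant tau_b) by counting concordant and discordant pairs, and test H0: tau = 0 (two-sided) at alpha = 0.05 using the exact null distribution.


Step 1: Enumerate the 45 unordered pairs (i,j) with i<j and classify each by sign(x_j-x_i) * sign(y_j-y_i).
  (1,2):dx=-4,dy=-3->C; (1,3):dx=-6,dy=-9->C; (1,4):dx=+1,dy=+2->C; (1,5):dx=+4,dy=+5->C
  (1,6):dx=+6,dy=+7->C; (1,7):dx=-2,dy=-5->C; (1,8):dx=+2,dy=+4->C; (1,9):dx=-1,dy=-6->C
  (1,10):dx=-7,dy=-10->C; (2,3):dx=-2,dy=-6->C; (2,4):dx=+5,dy=+5->C; (2,5):dx=+8,dy=+8->C
  (2,6):dx=+10,dy=+10->C; (2,7):dx=+2,dy=-2->D; (2,8):dx=+6,dy=+7->C; (2,9):dx=+3,dy=-3->D
  (2,10):dx=-3,dy=-7->C; (3,4):dx=+7,dy=+11->C; (3,5):dx=+10,dy=+14->C; (3,6):dx=+12,dy=+16->C
  (3,7):dx=+4,dy=+4->C; (3,8):dx=+8,dy=+13->C; (3,9):dx=+5,dy=+3->C; (3,10):dx=-1,dy=-1->C
  (4,5):dx=+3,dy=+3->C; (4,6):dx=+5,dy=+5->C; (4,7):dx=-3,dy=-7->C; (4,8):dx=+1,dy=+2->C
  (4,9):dx=-2,dy=-8->C; (4,10):dx=-8,dy=-12->C; (5,6):dx=+2,dy=+2->C; (5,7):dx=-6,dy=-10->C
  (5,8):dx=-2,dy=-1->C; (5,9):dx=-5,dy=-11->C; (5,10):dx=-11,dy=-15->C; (6,7):dx=-8,dy=-12->C
  (6,8):dx=-4,dy=-3->C; (6,9):dx=-7,dy=-13->C; (6,10):dx=-13,dy=-17->C; (7,8):dx=+4,dy=+9->C
  (7,9):dx=+1,dy=-1->D; (7,10):dx=-5,dy=-5->C; (8,9):dx=-3,dy=-10->C; (8,10):dx=-9,dy=-14->C
  (9,10):dx=-6,dy=-4->C
Step 2: C = 42, D = 3, total pairs = 45.
Step 3: tau = (C - D)/(n(n-1)/2) = (42 - 3)/45 = 0.866667.
Step 4: Exact two-sided p-value (enumerate n! = 3628800 permutations of y under H0): p = 0.000115.
Step 5: alpha = 0.05. reject H0.

tau_b = 0.8667 (C=42, D=3), p = 0.000115, reject H0.


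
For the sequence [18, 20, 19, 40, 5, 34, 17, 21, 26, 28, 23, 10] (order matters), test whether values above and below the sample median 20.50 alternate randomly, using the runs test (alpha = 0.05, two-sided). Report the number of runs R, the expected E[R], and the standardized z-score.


Step 1: Compute median = 20.50; label A = above, B = below.
Labels in order: BBBABABAAAAB  (n_A = 6, n_B = 6)
Step 2: Count runs R = 7.
Step 3: Under H0 (random ordering), E[R] = 2*n_A*n_B/(n_A+n_B) + 1 = 2*6*6/12 + 1 = 7.0000.
        Var[R] = 2*n_A*n_B*(2*n_A*n_B - n_A - n_B) / ((n_A+n_B)^2 * (n_A+n_B-1)) = 4320/1584 = 2.7273.
        SD[R] = 1.6514.
Step 4: R = E[R], so z = 0 with no continuity correction.
Step 5: Two-sided p-value via normal approximation = 2*(1 - Phi(|z|)) = 1.000000.
Step 6: alpha = 0.05. fail to reject H0.

R = 7, z = 0.0000, p = 1.000000, fail to reject H0.


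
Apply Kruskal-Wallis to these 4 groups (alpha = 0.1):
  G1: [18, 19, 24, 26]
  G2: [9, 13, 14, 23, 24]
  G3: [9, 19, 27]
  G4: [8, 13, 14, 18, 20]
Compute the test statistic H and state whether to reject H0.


Step 1: Combine all N = 17 observations and assign midranks.
sorted (value, group, rank): (8,G4,1), (9,G2,2.5), (9,G3,2.5), (13,G2,4.5), (13,G4,4.5), (14,G2,6.5), (14,G4,6.5), (18,G1,8.5), (18,G4,8.5), (19,G1,10.5), (19,G3,10.5), (20,G4,12), (23,G2,13), (24,G1,14.5), (24,G2,14.5), (26,G1,16), (27,G3,17)
Step 2: Sum ranks within each group.
R_1 = 49.5 (n_1 = 4)
R_2 = 41 (n_2 = 5)
R_3 = 30 (n_3 = 3)
R_4 = 32.5 (n_4 = 5)
Step 3: H = 12/(N(N+1)) * sum(R_i^2/n_i) - 3(N+1)
     = 12/(17*18) * (49.5^2/4 + 41^2/5 + 30^2/3 + 32.5^2/5) - 3*18
     = 0.039216 * 1460.01 - 54
     = 3.255392.
Step 4: Ties present; correction factor C = 1 - 36/(17^3 - 17) = 0.992647. Corrected H = 3.255392 / 0.992647 = 3.279506.
Step 5: Under H0, H ~ chi^2(3); p-value = 0.350505.
Step 6: alpha = 0.1. fail to reject H0.

H = 3.2795, df = 3, p = 0.350505, fail to reject H0.


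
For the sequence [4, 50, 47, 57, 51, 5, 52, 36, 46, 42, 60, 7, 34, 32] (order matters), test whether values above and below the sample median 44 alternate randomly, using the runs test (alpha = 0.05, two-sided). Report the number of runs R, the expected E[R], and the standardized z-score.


Step 1: Compute median = 44; label A = above, B = below.
Labels in order: BAAAABABABABBB  (n_A = 7, n_B = 7)
Step 2: Count runs R = 9.
Step 3: Under H0 (random ordering), E[R] = 2*n_A*n_B/(n_A+n_B) + 1 = 2*7*7/14 + 1 = 8.0000.
        Var[R] = 2*n_A*n_B*(2*n_A*n_B - n_A - n_B) / ((n_A+n_B)^2 * (n_A+n_B-1)) = 8232/2548 = 3.2308.
        SD[R] = 1.7974.
Step 4: Continuity-corrected z = (R - 0.5 - E[R]) / SD[R] = (9 - 0.5 - 8.0000) / 1.7974 = 0.2782.
Step 5: Two-sided p-value via normal approximation = 2*(1 - Phi(|z|)) = 0.780879.
Step 6: alpha = 0.05. fail to reject H0.

R = 9, z = 0.2782, p = 0.780879, fail to reject H0.


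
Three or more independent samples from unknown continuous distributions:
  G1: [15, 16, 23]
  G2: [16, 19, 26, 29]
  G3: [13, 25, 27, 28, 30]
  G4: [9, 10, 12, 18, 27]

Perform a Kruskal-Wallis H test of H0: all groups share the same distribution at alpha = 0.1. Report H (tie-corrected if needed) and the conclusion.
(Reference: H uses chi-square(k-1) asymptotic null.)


Step 1: Combine all N = 17 observations and assign midranks.
sorted (value, group, rank): (9,G4,1), (10,G4,2), (12,G4,3), (13,G3,4), (15,G1,5), (16,G1,6.5), (16,G2,6.5), (18,G4,8), (19,G2,9), (23,G1,10), (25,G3,11), (26,G2,12), (27,G3,13.5), (27,G4,13.5), (28,G3,15), (29,G2,16), (30,G3,17)
Step 2: Sum ranks within each group.
R_1 = 21.5 (n_1 = 3)
R_2 = 43.5 (n_2 = 4)
R_3 = 60.5 (n_3 = 5)
R_4 = 27.5 (n_4 = 5)
Step 3: H = 12/(N(N+1)) * sum(R_i^2/n_i) - 3(N+1)
     = 12/(17*18) * (21.5^2/3 + 43.5^2/4 + 60.5^2/5 + 27.5^2/5) - 3*18
     = 0.039216 * 1510.45 - 54
     = 5.233170.
Step 4: Ties present; correction factor C = 1 - 12/(17^3 - 17) = 0.997549. Corrected H = 5.233170 / 0.997549 = 5.246028.
Step 5: Under H0, H ~ chi^2(3); p-value = 0.154643.
Step 6: alpha = 0.1. fail to reject H0.

H = 5.2460, df = 3, p = 0.154643, fail to reject H0.


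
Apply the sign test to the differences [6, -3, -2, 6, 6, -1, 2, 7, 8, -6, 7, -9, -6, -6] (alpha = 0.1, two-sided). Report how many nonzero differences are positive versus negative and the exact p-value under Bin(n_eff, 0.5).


Step 1: Discard zero differences. Original n = 14; n_eff = number of nonzero differences = 14.
Nonzero differences (with sign): +6, -3, -2, +6, +6, -1, +2, +7, +8, -6, +7, -9, -6, -6
Step 2: Count signs: positive = 7, negative = 7.
Step 3: Under H0: P(positive) = 0.5, so the number of positives S ~ Bin(14, 0.5).
Step 4: Two-sided exact p-value = sum of Bin(14,0.5) probabilities at or below the observed probability = 1.000000.
Step 5: alpha = 0.1. fail to reject H0.

n_eff = 14, pos = 7, neg = 7, p = 1.000000, fail to reject H0.


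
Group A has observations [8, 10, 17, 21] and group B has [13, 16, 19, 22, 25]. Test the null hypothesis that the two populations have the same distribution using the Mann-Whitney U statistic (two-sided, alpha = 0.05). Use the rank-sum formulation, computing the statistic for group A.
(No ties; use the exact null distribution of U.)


Step 1: Combine and sort all 9 observations; assign midranks.
sorted (value, group): (8,X), (10,X), (13,Y), (16,Y), (17,X), (19,Y), (21,X), (22,Y), (25,Y)
ranks: 8->1, 10->2, 13->3, 16->4, 17->5, 19->6, 21->7, 22->8, 25->9
Step 2: Rank sum for X: R1 = 1 + 2 + 5 + 7 = 15.
Step 3: U_X = R1 - n1(n1+1)/2 = 15 - 4*5/2 = 15 - 10 = 5.
       U_Y = n1*n2 - U_X = 20 - 5 = 15.
Step 4: No ties, so the exact null distribution of U (based on enumerating the C(9,4) = 126 equally likely rank assignments) gives the two-sided p-value.
Step 5: p-value = 0.285714; compare to alpha = 0.05. fail to reject H0.

U_X = 5, p = 0.285714, fail to reject H0 at alpha = 0.05.


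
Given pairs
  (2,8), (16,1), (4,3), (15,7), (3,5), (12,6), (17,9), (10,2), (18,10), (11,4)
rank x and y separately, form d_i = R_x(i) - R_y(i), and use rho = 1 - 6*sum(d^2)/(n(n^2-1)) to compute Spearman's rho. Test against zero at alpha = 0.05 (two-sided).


Step 1: Rank x and y separately (midranks; no ties here).
rank(x): 2->1, 16->8, 4->3, 15->7, 3->2, 12->6, 17->9, 10->4, 18->10, 11->5
rank(y): 8->8, 1->1, 3->3, 7->7, 5->5, 6->6, 9->9, 2->2, 10->10, 4->4
Step 2: d_i = R_x(i) - R_y(i); compute d_i^2.
  (1-8)^2=49, (8-1)^2=49, (3-3)^2=0, (7-7)^2=0, (2-5)^2=9, (6-6)^2=0, (9-9)^2=0, (4-2)^2=4, (10-10)^2=0, (5-4)^2=1
sum(d^2) = 112.
Step 3: rho = 1 - 6*112 / (10*(10^2 - 1)) = 1 - 672/990 = 0.321212.
Step 4: Under H0, t = rho * sqrt((n-2)/(1-rho^2)) = 0.9594 ~ t(8).
Step 5: Two-sided p-value from the t-distribution with 8 df = 0.365468.
Step 6: alpha = 0.05. fail to reject H0.

rho = 0.3212, p = 0.365468, fail to reject H0 at alpha = 0.05.


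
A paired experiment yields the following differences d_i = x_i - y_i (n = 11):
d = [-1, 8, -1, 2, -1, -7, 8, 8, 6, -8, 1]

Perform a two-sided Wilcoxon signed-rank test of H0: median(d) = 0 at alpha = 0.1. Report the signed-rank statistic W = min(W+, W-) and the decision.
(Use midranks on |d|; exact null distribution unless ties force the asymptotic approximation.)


Step 1: Drop any zero differences (none here) and take |d_i|.
|d| = [1, 8, 1, 2, 1, 7, 8, 8, 6, 8, 1]
Step 2: Midrank |d_i| (ties get averaged ranks).
ranks: |1|->2.5, |8|->9.5, |1|->2.5, |2|->5, |1|->2.5, |7|->7, |8|->9.5, |8|->9.5, |6|->6, |8|->9.5, |1|->2.5
Step 3: Attach original signs; sum ranks with positive sign and with negative sign.
W+ = 9.5 + 5 + 9.5 + 9.5 + 6 + 2.5 = 42
W- = 2.5 + 2.5 + 2.5 + 7 + 9.5 = 24
(Check: W+ + W- = 66 should equal n(n+1)/2 = 66.)
Step 4: Test statistic W = min(W+, W-) = 24.
Step 5: Ties in |d|, so use the tie-corrected normal approximation.
        E[W] = n(n+1)/4 = 11*12/4 = 33.
        Tie groups: |d|=1 (t=4), |d|=8 (t=4); sum(t^3 - t) = 120.
        Var[W] = n(n+1)(2n+1)/24 - sum(t^3-t)/48 = 3036/24 - 120/48 = 124.
        z = (W - E[W]) / sqrt(Var[W]) = (24 - 33) / 11.1355 = -0.8082.
        Two-sided p = 2*Phi(z) = 0.418962.
Step 6: alpha = 0.1. fail to reject H0.

W+ = 42, W- = 24, W = min = 24, p = 0.418962, fail to reject H0.


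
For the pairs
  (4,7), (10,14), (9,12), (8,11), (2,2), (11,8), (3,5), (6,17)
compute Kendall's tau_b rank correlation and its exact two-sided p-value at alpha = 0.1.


Step 1: Enumerate the 28 unordered pairs (i,j) with i<j and classify each by sign(x_j-x_i) * sign(y_j-y_i).
  (1,2):dx=+6,dy=+7->C; (1,3):dx=+5,dy=+5->C; (1,4):dx=+4,dy=+4->C; (1,5):dx=-2,dy=-5->C
  (1,6):dx=+7,dy=+1->C; (1,7):dx=-1,dy=-2->C; (1,8):dx=+2,dy=+10->C; (2,3):dx=-1,dy=-2->C
  (2,4):dx=-2,dy=-3->C; (2,5):dx=-8,dy=-12->C; (2,6):dx=+1,dy=-6->D; (2,7):dx=-7,dy=-9->C
  (2,8):dx=-4,dy=+3->D; (3,4):dx=-1,dy=-1->C; (3,5):dx=-7,dy=-10->C; (3,6):dx=+2,dy=-4->D
  (3,7):dx=-6,dy=-7->C; (3,8):dx=-3,dy=+5->D; (4,5):dx=-6,dy=-9->C; (4,6):dx=+3,dy=-3->D
  (4,7):dx=-5,dy=-6->C; (4,8):dx=-2,dy=+6->D; (5,6):dx=+9,dy=+6->C; (5,7):dx=+1,dy=+3->C
  (5,8):dx=+4,dy=+15->C; (6,7):dx=-8,dy=-3->C; (6,8):dx=-5,dy=+9->D; (7,8):dx=+3,dy=+12->C
Step 2: C = 21, D = 7, total pairs = 28.
Step 3: tau = (C - D)/(n(n-1)/2) = (21 - 7)/28 = 0.500000.
Step 4: Exact two-sided p-value (enumerate n! = 40320 permutations of y under H0): p = 0.108681.
Step 5: alpha = 0.1. fail to reject H0.

tau_b = 0.5000 (C=21, D=7), p = 0.108681, fail to reject H0.


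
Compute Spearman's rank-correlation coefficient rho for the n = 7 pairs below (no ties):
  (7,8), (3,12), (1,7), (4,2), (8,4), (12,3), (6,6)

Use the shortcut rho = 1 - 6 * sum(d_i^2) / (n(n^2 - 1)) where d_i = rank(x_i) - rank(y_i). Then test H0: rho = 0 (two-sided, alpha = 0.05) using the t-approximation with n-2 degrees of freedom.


Step 1: Rank x and y separately (midranks; no ties here).
rank(x): 7->5, 3->2, 1->1, 4->3, 8->6, 12->7, 6->4
rank(y): 8->6, 12->7, 7->5, 2->1, 4->3, 3->2, 6->4
Step 2: d_i = R_x(i) - R_y(i); compute d_i^2.
  (5-6)^2=1, (2-7)^2=25, (1-5)^2=16, (3-1)^2=4, (6-3)^2=9, (7-2)^2=25, (4-4)^2=0
sum(d^2) = 80.
Step 3: rho = 1 - 6*80 / (7*(7^2 - 1)) = 1 - 480/336 = -0.428571.
Step 4: Under H0, t = rho * sqrt((n-2)/(1-rho^2)) = -1.0607 ~ t(5).
Step 5: Two-sided p-value from the t-distribution with 5 df = 0.337368.
Step 6: alpha = 0.05. fail to reject H0.

rho = -0.4286, p = 0.337368, fail to reject H0 at alpha = 0.05.


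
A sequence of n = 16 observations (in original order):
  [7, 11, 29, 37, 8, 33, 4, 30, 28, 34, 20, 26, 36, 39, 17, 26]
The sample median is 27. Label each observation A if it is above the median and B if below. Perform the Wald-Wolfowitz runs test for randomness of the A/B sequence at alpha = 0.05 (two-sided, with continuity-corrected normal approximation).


Step 1: Compute median = 27; label A = above, B = below.
Labels in order: BBAABABAAABBAABB  (n_A = 8, n_B = 8)
Step 2: Count runs R = 9.
Step 3: Under H0 (random ordering), E[R] = 2*n_A*n_B/(n_A+n_B) + 1 = 2*8*8/16 + 1 = 9.0000.
        Var[R] = 2*n_A*n_B*(2*n_A*n_B - n_A - n_B) / ((n_A+n_B)^2 * (n_A+n_B-1)) = 14336/3840 = 3.7333.
        SD[R] = 1.9322.
Step 4: R = E[R], so z = 0 with no continuity correction.
Step 5: Two-sided p-value via normal approximation = 2*(1 - Phi(|z|)) = 1.000000.
Step 6: alpha = 0.05. fail to reject H0.

R = 9, z = 0.0000, p = 1.000000, fail to reject H0.


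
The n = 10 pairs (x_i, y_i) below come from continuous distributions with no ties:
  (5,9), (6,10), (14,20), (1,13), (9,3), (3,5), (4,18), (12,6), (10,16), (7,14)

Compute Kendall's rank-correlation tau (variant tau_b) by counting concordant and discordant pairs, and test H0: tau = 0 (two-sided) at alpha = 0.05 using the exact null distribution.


Step 1: Enumerate the 45 unordered pairs (i,j) with i<j and classify each by sign(x_j-x_i) * sign(y_j-y_i).
  (1,2):dx=+1,dy=+1->C; (1,3):dx=+9,dy=+11->C; (1,4):dx=-4,dy=+4->D; (1,5):dx=+4,dy=-6->D
  (1,6):dx=-2,dy=-4->C; (1,7):dx=-1,dy=+9->D; (1,8):dx=+7,dy=-3->D; (1,9):dx=+5,dy=+7->C
  (1,10):dx=+2,dy=+5->C; (2,3):dx=+8,dy=+10->C; (2,4):dx=-5,dy=+3->D; (2,5):dx=+3,dy=-7->D
  (2,6):dx=-3,dy=-5->C; (2,7):dx=-2,dy=+8->D; (2,8):dx=+6,dy=-4->D; (2,9):dx=+4,dy=+6->C
  (2,10):dx=+1,dy=+4->C; (3,4):dx=-13,dy=-7->C; (3,5):dx=-5,dy=-17->C; (3,6):dx=-11,dy=-15->C
  (3,7):dx=-10,dy=-2->C; (3,8):dx=-2,dy=-14->C; (3,9):dx=-4,dy=-4->C; (3,10):dx=-7,dy=-6->C
  (4,5):dx=+8,dy=-10->D; (4,6):dx=+2,dy=-8->D; (4,7):dx=+3,dy=+5->C; (4,8):dx=+11,dy=-7->D
  (4,9):dx=+9,dy=+3->C; (4,10):dx=+6,dy=+1->C; (5,6):dx=-6,dy=+2->D; (5,7):dx=-5,dy=+15->D
  (5,8):dx=+3,dy=+3->C; (5,9):dx=+1,dy=+13->C; (5,10):dx=-2,dy=+11->D; (6,7):dx=+1,dy=+13->C
  (6,8):dx=+9,dy=+1->C; (6,9):dx=+7,dy=+11->C; (6,10):dx=+4,dy=+9->C; (7,8):dx=+8,dy=-12->D
  (7,9):dx=+6,dy=-2->D; (7,10):dx=+3,dy=-4->D; (8,9):dx=-2,dy=+10->D; (8,10):dx=-5,dy=+8->D
  (9,10):dx=-3,dy=-2->C
Step 2: C = 26, D = 19, total pairs = 45.
Step 3: tau = (C - D)/(n(n-1)/2) = (26 - 19)/45 = 0.155556.
Step 4: Exact two-sided p-value (enumerate n! = 3628800 permutations of y under H0): p = 0.600654.
Step 5: alpha = 0.05. fail to reject H0.

tau_b = 0.1556 (C=26, D=19), p = 0.600654, fail to reject H0.


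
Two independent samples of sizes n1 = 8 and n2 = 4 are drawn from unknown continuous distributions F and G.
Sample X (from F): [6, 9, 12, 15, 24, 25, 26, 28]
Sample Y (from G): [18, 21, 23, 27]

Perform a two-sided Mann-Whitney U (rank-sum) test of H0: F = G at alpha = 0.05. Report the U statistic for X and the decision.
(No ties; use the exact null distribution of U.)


Step 1: Combine and sort all 12 observations; assign midranks.
sorted (value, group): (6,X), (9,X), (12,X), (15,X), (18,Y), (21,Y), (23,Y), (24,X), (25,X), (26,X), (27,Y), (28,X)
ranks: 6->1, 9->2, 12->3, 15->4, 18->5, 21->6, 23->7, 24->8, 25->9, 26->10, 27->11, 28->12
Step 2: Rank sum for X: R1 = 1 + 2 + 3 + 4 + 8 + 9 + 10 + 12 = 49.
Step 3: U_X = R1 - n1(n1+1)/2 = 49 - 8*9/2 = 49 - 36 = 13.
       U_Y = n1*n2 - U_X = 32 - 13 = 19.
Step 4: No ties, so the exact null distribution of U (based on enumerating the C(12,8) = 495 equally likely rank assignments) gives the two-sided p-value.
Step 5: p-value = 0.682828; compare to alpha = 0.05. fail to reject H0.

U_X = 13, p = 0.682828, fail to reject H0 at alpha = 0.05.


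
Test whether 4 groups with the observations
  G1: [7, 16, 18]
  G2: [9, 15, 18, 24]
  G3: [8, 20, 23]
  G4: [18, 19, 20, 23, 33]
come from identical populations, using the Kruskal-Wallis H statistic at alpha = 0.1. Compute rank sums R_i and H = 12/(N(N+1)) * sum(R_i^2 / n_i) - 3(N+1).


Step 1: Combine all N = 15 observations and assign midranks.
sorted (value, group, rank): (7,G1,1), (8,G3,2), (9,G2,3), (15,G2,4), (16,G1,5), (18,G1,7), (18,G2,7), (18,G4,7), (19,G4,9), (20,G3,10.5), (20,G4,10.5), (23,G3,12.5), (23,G4,12.5), (24,G2,14), (33,G4,15)
Step 2: Sum ranks within each group.
R_1 = 13 (n_1 = 3)
R_2 = 28 (n_2 = 4)
R_3 = 25 (n_3 = 3)
R_4 = 54 (n_4 = 5)
Step 3: H = 12/(N(N+1)) * sum(R_i^2/n_i) - 3(N+1)
     = 12/(15*16) * (13^2/3 + 28^2/4 + 25^2/3 + 54^2/5) - 3*16
     = 0.050000 * 1043.87 - 48
     = 4.193333.
Step 4: Ties present; correction factor C = 1 - 36/(15^3 - 15) = 0.989286. Corrected H = 4.193333 / 0.989286 = 4.238748.
Step 5: Under H0, H ~ chi^2(3); p-value = 0.236811.
Step 6: alpha = 0.1. fail to reject H0.

H = 4.2387, df = 3, p = 0.236811, fail to reject H0.


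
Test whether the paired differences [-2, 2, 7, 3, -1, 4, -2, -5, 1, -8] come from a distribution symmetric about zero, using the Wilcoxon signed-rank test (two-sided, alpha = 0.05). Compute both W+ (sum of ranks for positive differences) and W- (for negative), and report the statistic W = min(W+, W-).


Step 1: Drop any zero differences (none here) and take |d_i|.
|d| = [2, 2, 7, 3, 1, 4, 2, 5, 1, 8]
Step 2: Midrank |d_i| (ties get averaged ranks).
ranks: |2|->4, |2|->4, |7|->9, |3|->6, |1|->1.5, |4|->7, |2|->4, |5|->8, |1|->1.5, |8|->10
Step 3: Attach original signs; sum ranks with positive sign and with negative sign.
W+ = 4 + 9 + 6 + 7 + 1.5 = 27.5
W- = 4 + 1.5 + 4 + 8 + 10 = 27.5
(Check: W+ + W- = 55 should equal n(n+1)/2 = 55.)
Step 4: Test statistic W = min(W+, W-) = 27.5.
Step 5: Ties in |d|, so use the tie-corrected normal approximation.
        E[W] = n(n+1)/4 = 10*11/4 = 27.5.
        Tie groups: |d|=1 (t=2), |d|=2 (t=3); sum(t^3 - t) = 30.
        Var[W] = n(n+1)(2n+1)/24 - sum(t^3-t)/48 = 2310/24 - 30/48 = 95.625.
        z = (W - E[W]) / sqrt(Var[W]) = (27.5 - 27.5) / 9.7788 = 0.0000.
        Two-sided p = 2*Phi(z) = 1.000000.
Step 6: alpha = 0.05. fail to reject H0.

W+ = 27.5, W- = 27.5, W = min = 27.5, p = 1.000000, fail to reject H0.


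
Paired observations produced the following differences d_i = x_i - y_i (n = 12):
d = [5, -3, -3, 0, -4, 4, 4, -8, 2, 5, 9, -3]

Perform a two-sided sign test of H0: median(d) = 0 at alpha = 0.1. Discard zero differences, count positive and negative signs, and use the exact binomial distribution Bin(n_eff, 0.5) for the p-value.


Step 1: Discard zero differences. Original n = 12; n_eff = number of nonzero differences = 11.
Nonzero differences (with sign): +5, -3, -3, -4, +4, +4, -8, +2, +5, +9, -3
Step 2: Count signs: positive = 6, negative = 5.
Step 3: Under H0: P(positive) = 0.5, so the number of positives S ~ Bin(11, 0.5).
Step 4: Two-sided exact p-value = sum of Bin(11,0.5) probabilities at or below the observed probability = 1.000000.
Step 5: alpha = 0.1. fail to reject H0.

n_eff = 11, pos = 6, neg = 5, p = 1.000000, fail to reject H0.


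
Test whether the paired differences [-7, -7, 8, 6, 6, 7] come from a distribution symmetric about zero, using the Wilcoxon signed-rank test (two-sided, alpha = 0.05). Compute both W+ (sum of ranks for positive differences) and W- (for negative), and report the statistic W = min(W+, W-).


Step 1: Drop any zero differences (none here) and take |d_i|.
|d| = [7, 7, 8, 6, 6, 7]
Step 2: Midrank |d_i| (ties get averaged ranks).
ranks: |7|->4, |7|->4, |8|->6, |6|->1.5, |6|->1.5, |7|->4
Step 3: Attach original signs; sum ranks with positive sign and with negative sign.
W+ = 6 + 1.5 + 1.5 + 4 = 13
W- = 4 + 4 = 8
(Check: W+ + W- = 21 should equal n(n+1)/2 = 21.)
Step 4: Test statistic W = min(W+, W-) = 8.
Step 5: Ties in |d|, so use the tie-corrected normal approximation.
        E[W] = n(n+1)/4 = 6*7/4 = 10.5.
        Tie groups: |d|=6 (t=2), |d|=7 (t=3); sum(t^3 - t) = 30.
        Var[W] = n(n+1)(2n+1)/24 - sum(t^3-t)/48 = 546/24 - 30/48 = 22.125.
        z = (W - E[W]) / sqrt(Var[W]) = (8 - 10.5) / 4.7037 = -0.5315.
        Two-sided p = 2*Phi(z) = 0.595076.
Step 6: alpha = 0.05. fail to reject H0.

W+ = 13, W- = 8, W = min = 8, p = 0.595076, fail to reject H0.


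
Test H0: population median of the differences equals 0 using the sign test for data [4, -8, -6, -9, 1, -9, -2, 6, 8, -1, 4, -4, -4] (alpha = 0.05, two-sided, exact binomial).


Step 1: Discard zero differences. Original n = 13; n_eff = number of nonzero differences = 13.
Nonzero differences (with sign): +4, -8, -6, -9, +1, -9, -2, +6, +8, -1, +4, -4, -4
Step 2: Count signs: positive = 5, negative = 8.
Step 3: Under H0: P(positive) = 0.5, so the number of positives S ~ Bin(13, 0.5).
Step 4: Two-sided exact p-value = sum of Bin(13,0.5) probabilities at or below the observed probability = 0.581055.
Step 5: alpha = 0.05. fail to reject H0.

n_eff = 13, pos = 5, neg = 8, p = 0.581055, fail to reject H0.


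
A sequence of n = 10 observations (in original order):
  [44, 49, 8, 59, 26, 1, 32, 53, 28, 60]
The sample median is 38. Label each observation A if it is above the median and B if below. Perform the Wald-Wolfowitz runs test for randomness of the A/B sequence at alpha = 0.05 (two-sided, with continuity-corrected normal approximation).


Step 1: Compute median = 38; label A = above, B = below.
Labels in order: AABABBBABA  (n_A = 5, n_B = 5)
Step 2: Count runs R = 7.
Step 3: Under H0 (random ordering), E[R] = 2*n_A*n_B/(n_A+n_B) + 1 = 2*5*5/10 + 1 = 6.0000.
        Var[R] = 2*n_A*n_B*(2*n_A*n_B - n_A - n_B) / ((n_A+n_B)^2 * (n_A+n_B-1)) = 2000/900 = 2.2222.
        SD[R] = 1.4907.
Step 4: Continuity-corrected z = (R - 0.5 - E[R]) / SD[R] = (7 - 0.5 - 6.0000) / 1.4907 = 0.3354.
Step 5: Two-sided p-value via normal approximation = 2*(1 - Phi(|z|)) = 0.737316.
Step 6: alpha = 0.05. fail to reject H0.

R = 7, z = 0.3354, p = 0.737316, fail to reject H0.


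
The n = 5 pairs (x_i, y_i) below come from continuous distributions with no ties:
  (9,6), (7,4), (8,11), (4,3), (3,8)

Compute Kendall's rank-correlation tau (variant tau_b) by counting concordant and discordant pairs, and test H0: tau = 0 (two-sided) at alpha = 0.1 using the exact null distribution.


Step 1: Enumerate the 10 unordered pairs (i,j) with i<j and classify each by sign(x_j-x_i) * sign(y_j-y_i).
  (1,2):dx=-2,dy=-2->C; (1,3):dx=-1,dy=+5->D; (1,4):dx=-5,dy=-3->C; (1,5):dx=-6,dy=+2->D
  (2,3):dx=+1,dy=+7->C; (2,4):dx=-3,dy=-1->C; (2,5):dx=-4,dy=+4->D; (3,4):dx=-4,dy=-8->C
  (3,5):dx=-5,dy=-3->C; (4,5):dx=-1,dy=+5->D
Step 2: C = 6, D = 4, total pairs = 10.
Step 3: tau = (C - D)/(n(n-1)/2) = (6 - 4)/10 = 0.200000.
Step 4: Exact two-sided p-value (enumerate n! = 120 permutations of y under H0): p = 0.816667.
Step 5: alpha = 0.1. fail to reject H0.

tau_b = 0.2000 (C=6, D=4), p = 0.816667, fail to reject H0.


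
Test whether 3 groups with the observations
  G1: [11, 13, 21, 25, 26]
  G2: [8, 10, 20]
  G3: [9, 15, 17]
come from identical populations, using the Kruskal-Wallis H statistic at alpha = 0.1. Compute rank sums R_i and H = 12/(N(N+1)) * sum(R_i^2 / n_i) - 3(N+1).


Step 1: Combine all N = 11 observations and assign midranks.
sorted (value, group, rank): (8,G2,1), (9,G3,2), (10,G2,3), (11,G1,4), (13,G1,5), (15,G3,6), (17,G3,7), (20,G2,8), (21,G1,9), (25,G1,10), (26,G1,11)
Step 2: Sum ranks within each group.
R_1 = 39 (n_1 = 5)
R_2 = 12 (n_2 = 3)
R_3 = 15 (n_3 = 3)
Step 3: H = 12/(N(N+1)) * sum(R_i^2/n_i) - 3(N+1)
     = 12/(11*12) * (39^2/5 + 12^2/3 + 15^2/3) - 3*12
     = 0.090909 * 427.2 - 36
     = 2.836364.
Step 4: No ties, so H is used without correction.
Step 5: Under H0, H ~ chi^2(2); p-value = 0.242154.
Step 6: alpha = 0.1. fail to reject H0.

H = 2.8364, df = 2, p = 0.242154, fail to reject H0.
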